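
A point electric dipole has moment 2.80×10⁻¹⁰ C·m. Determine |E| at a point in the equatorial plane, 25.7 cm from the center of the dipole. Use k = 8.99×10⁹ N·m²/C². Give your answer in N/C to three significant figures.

E ≈ 148 N/C

On the perpendicular bisector E = kp/r³ (half the axial value at the same distance).
E = (8.99×10⁹)(2.80×10⁻¹⁰) / (0.257)³ = 148.3 N/C.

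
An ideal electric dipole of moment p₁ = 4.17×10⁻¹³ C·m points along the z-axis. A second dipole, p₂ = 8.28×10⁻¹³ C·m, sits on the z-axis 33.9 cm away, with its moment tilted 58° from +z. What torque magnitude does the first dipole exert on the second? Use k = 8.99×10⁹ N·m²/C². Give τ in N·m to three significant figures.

τ ≈ 1.35×10⁻¹³ N·m

The second dipole sits on the axis of the first, so the field there is axial: E₁ = 2kp₁/r³ along +z.
E₁ = 2(8.99×10⁹)(4.17×10⁻¹³)/(0.339)³ = 0.1925 N/C.
Torque on the second dipole: τ = p₂ E₁ sinθ.
τ = (8.28×10⁻¹³)(0.1925)·sin58° = 1.351×10⁻¹³ N·m.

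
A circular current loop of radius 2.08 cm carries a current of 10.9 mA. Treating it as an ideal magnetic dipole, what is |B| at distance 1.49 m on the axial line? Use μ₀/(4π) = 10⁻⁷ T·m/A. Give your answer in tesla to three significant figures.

B ≈ 8.96×10⁻¹³ T

Magnetic moment m = IA = Iπa² = (0.0109)·π·(0.0208)² = 1.482×10⁻⁵ A·m².
On axis B = (μ₀/4π)·2m/r³.
B = 2·(10⁻⁷)·(1.482×10⁻⁵) / (1.49)³ = 8.960×10⁻¹³ T.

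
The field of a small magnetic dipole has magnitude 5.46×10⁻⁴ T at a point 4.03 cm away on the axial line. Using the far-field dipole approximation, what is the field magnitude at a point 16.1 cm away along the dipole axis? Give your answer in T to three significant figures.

B ≈ 8.56×10⁻⁶ T

Dipole fields scale as 1/r³ in the far field; the geometry is the same at both points.
B₂ = B₁ · (r₁/r₂)³ = 5.46×10⁻⁴ · (4.03/16.1)³.
(r₁/r₂)³ = (0.2503)³ = 0.01568.
B₂ ≈ 8.563×10⁻⁶ T.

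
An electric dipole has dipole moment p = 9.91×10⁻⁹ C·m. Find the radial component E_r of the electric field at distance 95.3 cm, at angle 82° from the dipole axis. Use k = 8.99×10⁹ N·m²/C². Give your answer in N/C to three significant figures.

E_r ≈ 28.7 N/C

For a dipole, E_r = (2kp cosθ)/r³.
kp/r³ = (8.99×10⁹)(9.91×10⁻⁹)/(0.953)³ = 102.9 N/C.
E_r = 2·102.9·cos82° = 28.65 N/C.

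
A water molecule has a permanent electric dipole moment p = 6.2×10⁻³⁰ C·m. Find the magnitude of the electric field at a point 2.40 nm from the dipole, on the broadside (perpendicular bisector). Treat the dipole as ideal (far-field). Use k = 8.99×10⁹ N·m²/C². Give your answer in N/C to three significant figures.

E ≈ 4.03×10⁶ N/C

In the equatorial plane E = kp/r³.
E = (8.99×10⁹)(6.20×10⁻³⁰) / (2.40×10⁻⁹)³ = 4.032×10⁶ N/C.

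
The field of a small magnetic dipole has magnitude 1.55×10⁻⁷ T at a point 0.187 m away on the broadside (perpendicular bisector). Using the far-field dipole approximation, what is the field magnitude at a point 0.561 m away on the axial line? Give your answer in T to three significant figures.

Dipole fields scale as 1/r³ in the far field.
The axial field is twice the equatorial field at the same r, so the geometry factor is 2/1.
B₂ = B₁ · (2/1) · (r₁/r₂)³ = 1.55×10⁻⁷ · 2 · (0.187/0.561)³.
(r₁/r₂)³ = (0.3333)³ = 0.03704.
B₂ ≈ 1.148×10⁻⁸ T.

B ≈ 1.15×10⁻⁸ T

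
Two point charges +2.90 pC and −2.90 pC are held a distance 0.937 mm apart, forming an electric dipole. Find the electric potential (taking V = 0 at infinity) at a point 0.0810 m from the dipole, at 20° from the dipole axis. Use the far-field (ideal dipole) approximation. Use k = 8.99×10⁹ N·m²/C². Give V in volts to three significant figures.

Dipole moment p = qd = (2.90×10⁻¹² C)(9.37×10⁻⁴ m) = 2.717×10⁻¹⁵ C·m.
The dipole potential is V = kp cosθ / r².
V = (8.99×10⁹)(2.717×10⁻¹⁵)·cos20° / (0.0810)² = 0.003498 V.

V ≈ 0.00350 V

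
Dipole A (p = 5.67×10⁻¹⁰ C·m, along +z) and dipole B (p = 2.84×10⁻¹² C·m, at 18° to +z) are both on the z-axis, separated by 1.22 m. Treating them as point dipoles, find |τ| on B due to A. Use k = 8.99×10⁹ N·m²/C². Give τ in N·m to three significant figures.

τ ≈ 4.93×10⁻¹² N·m

The second dipole sits on the axis of the first, so the field there is axial: E₁ = 2kp₁/r³ along +z.
E₁ = 2(8.99×10⁹)(5.67×10⁻¹⁰)/(1.22)³ = 5.614 N/C.
Torque on the second dipole: τ = p₂ E₁ sinθ.
τ = (2.84×10⁻¹²)(5.614)·sin18° = 4.927×10⁻¹² N·m.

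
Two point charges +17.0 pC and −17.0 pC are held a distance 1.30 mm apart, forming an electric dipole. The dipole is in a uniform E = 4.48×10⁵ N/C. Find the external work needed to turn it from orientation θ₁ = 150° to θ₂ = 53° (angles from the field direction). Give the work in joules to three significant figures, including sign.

Dipole moment p = qd = (1.70×10⁻¹¹ C)(0.00130 m) = 2.21×10⁻¹⁴ C·m.
W_ext = ΔU = U(θ₂) − U(θ₁) = −pE cosθ₂ − (−pE cosθ₁) = pE(cosθ₁ − cosθ₂).
W = (2.21×10⁻¹⁴)(4.48×10⁵)·(cos150° − cos53°) = (9.901×10⁻⁹)·(-1.4678) = -1.453×10⁻⁸ J.

W ≈ -1.45×10⁻⁸ J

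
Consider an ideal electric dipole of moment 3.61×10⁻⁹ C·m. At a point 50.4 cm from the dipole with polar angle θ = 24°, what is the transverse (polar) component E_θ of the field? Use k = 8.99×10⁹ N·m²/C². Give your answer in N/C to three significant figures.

E_θ ≈ 103 N/C

For a dipole, E_θ = (kp sinθ)/r³.
kp/r³ = (8.99×10⁹)(3.61×10⁻⁹)/(0.504)³ = 253.5 N/C.
E_θ = 253.5·sin24° = 103.1 N/C.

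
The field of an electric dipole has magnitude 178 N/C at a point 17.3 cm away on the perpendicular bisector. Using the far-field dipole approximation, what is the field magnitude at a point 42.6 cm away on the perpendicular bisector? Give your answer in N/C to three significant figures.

Dipole fields scale as 1/r³ in the far field; the geometry is the same at both points.
E₂ = E₁ · (r₁/r₂)³ = 178 · (17.3/42.6)³.
(r₁/r₂)³ = (0.4061)³ = 0.06697.
E₂ ≈ 11.92 N/C.

E ≈ 11.9 N/C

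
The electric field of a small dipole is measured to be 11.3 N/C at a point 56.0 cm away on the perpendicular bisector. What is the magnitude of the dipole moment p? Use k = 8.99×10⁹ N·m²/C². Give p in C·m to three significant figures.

In the equatorial plane E = kp/r³, so p = Er³/(k).
p = (11.3)·(0.560)³ / (8.99×10⁹) = 2.207×10⁻¹⁰ C·m.

p ≈ 2.21×10⁻¹⁰ C·m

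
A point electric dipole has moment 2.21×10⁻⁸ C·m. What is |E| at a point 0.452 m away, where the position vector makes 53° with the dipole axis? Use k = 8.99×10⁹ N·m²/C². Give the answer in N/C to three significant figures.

At angle θ the dipole field magnitude is E = (kp/r³)·√(1 + 3cos²θ).
kp/r³ = (8.99×10⁹)(2.21×10⁻⁸) / (0.452)³ = 2151 N/C.
√(1 + 3cos²53°) = √(1 + 3·0.3622) = √2.0865 ≈ 1.4445.
E ≈ 2151 × 1.444 = 3108 N/C.

E ≈ 3110 N/C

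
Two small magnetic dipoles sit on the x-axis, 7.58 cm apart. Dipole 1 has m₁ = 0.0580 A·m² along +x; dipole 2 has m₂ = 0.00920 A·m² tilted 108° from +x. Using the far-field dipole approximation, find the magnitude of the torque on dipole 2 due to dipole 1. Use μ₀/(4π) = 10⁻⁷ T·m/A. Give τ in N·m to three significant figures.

Dipole B is on the axis of dipole A, so B₁ there is axial: B₁ = (μ₀/4π)·2m₁/r³ along +x.
B₁ = 2(10⁻⁷)(0.0580)/(0.0758)³ = 2.663×10⁻⁵ T.
τ = m₂ B₁ sinθ.
τ = (0.00920)(2.663×10⁻⁵)·sin108° = 2.330×10⁻⁷ N·m.

τ ≈ 2.33×10⁻⁷ N·m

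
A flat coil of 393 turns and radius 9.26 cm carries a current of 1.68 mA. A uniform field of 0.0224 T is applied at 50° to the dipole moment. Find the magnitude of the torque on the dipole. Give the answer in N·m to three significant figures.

m = NIA = NIπa² = 393·(0.00168)·π·(0.0926)² = 0.01779 A·m².
Torque on a magnetic dipole: τ = mB sinθ.
τ = (0.01779)(0.0224)·sin50° = 3.053×10⁻⁴ N·m.

τ ≈ 3.05×10⁻⁴ N·m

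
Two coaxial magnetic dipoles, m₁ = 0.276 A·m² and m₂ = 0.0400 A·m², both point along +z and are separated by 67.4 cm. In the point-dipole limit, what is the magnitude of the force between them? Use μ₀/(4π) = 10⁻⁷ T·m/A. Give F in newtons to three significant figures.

On-axis B of dipole 1: B = (μ₀/4π)·2m₁/r³. Force on dipole 2: F = m₂·dB/dr.
dB/dr = −(μ₀/4π)·6m₁/r⁴, so |F| = (μ₀/4π)·6m₁m₂/r⁴.
F = 6(10⁻⁷)(0.276)(0.0400)/(0.674)⁴ = 3.210×10⁻⁸ N.

F ≈ 3.21×10⁻⁸ N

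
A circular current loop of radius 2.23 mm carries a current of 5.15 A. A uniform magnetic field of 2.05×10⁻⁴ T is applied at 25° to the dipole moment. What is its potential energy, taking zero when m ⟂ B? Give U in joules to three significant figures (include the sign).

Magnetic moment m = IA = Iπa² = (5.15)·π·(0.00223)² = 8.046×10⁻⁵ A·m².
U = −m·B = −mB cosθ.
U = −(8.046×10⁻⁵)(2.05×10⁻⁴)·cos25° = -1.495×10⁻⁸ J.

U ≈ -1.49×10⁻⁸ J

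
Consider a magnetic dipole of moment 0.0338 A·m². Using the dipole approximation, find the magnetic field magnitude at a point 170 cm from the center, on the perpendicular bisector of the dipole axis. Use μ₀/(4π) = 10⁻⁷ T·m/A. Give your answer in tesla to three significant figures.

B ≈ 6.88×10⁻¹⁰ T

In the equatorial plane B = (μ₀/4π)·m/r³ (half the axial value).
B = (10⁻⁷)·(0.0338) / (1.70)³ = 6.880×10⁻¹⁰ T.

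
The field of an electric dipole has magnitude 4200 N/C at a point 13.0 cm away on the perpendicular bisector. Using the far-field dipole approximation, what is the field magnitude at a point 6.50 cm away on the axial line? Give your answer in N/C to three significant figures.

Dipole fields scale as 1/r³ in the far field.
The axial field is twice the equatorial field at the same r, so the geometry factor is 2/1.
E₂ = E₁ · (2/1) · (r₁/r₂)³ = 4200 · 2 · (13.0/6.50)³.
(r₁/r₂)³ = (2)³ = 8.
E₂ ≈ 6.720×10⁴ N/C.

E ≈ 6.72×10⁴ N/C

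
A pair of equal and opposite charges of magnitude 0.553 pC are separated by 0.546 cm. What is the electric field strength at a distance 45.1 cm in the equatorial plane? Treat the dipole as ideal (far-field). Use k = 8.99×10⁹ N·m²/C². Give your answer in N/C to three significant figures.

Dipole moment p = qd = (5.53×10⁻¹³ C)(0.00546 m) = 3.019×10⁻¹⁵ C·m.
On the perpendicular bisector E = kp/r³ (half the axial value at the same distance).
E = (8.99×10⁹)(3.019×10⁻¹⁵) / (0.451)³ = 2.959×10⁻⁴ N/C.

E ≈ 2.96×10⁻⁴ N/C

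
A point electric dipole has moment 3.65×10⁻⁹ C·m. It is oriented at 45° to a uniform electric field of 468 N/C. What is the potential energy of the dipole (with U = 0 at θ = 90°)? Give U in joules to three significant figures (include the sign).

U ≈ -1.21×10⁻⁶ J

U = −p·E = −pE cosθ.
U = −(3.65×10⁻⁹)(468)·cos45° = -1.208×10⁻⁶ J.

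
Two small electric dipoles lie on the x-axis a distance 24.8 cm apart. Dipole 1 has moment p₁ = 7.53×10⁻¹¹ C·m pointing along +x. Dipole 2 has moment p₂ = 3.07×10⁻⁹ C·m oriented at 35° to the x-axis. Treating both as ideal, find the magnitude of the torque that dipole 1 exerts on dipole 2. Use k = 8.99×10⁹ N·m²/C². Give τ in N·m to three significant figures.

The second dipole sits on the axis of the first, so the field there is axial: E₁ = 2kp₁/r³ along +x.
E₁ = 2(8.99×10⁹)(7.53×10⁻¹¹)/(0.248)³ = 88.76 N/C.
Torque on the second dipole: τ = p₂ E₁ sinθ.
τ = (3.07×10⁻⁹)(88.76)·sin35° = 1.563×10⁻⁷ N·m.

τ ≈ 1.56×10⁻⁷ N·m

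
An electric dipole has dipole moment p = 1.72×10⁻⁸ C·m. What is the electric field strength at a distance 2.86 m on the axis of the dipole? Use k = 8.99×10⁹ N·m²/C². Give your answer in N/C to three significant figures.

E ≈ 13.2 N/C

On the dipole axis E = 2kp/r³.
E = 2·(8.99×10⁹)(1.72×10⁻⁸) / (2.86)³ = 13.22 N/C.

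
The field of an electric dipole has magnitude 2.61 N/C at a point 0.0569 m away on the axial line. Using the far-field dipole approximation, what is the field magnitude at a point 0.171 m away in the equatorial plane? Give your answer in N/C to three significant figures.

Dipole fields scale as 1/r³ in the far field.
The axial field is twice the equatorial field at the same r, so the geometry factor is 1/2.
E₂ = E₁ · (1/2) · (r₁/r₂)³ = 2.61 · 0.5 · (0.0569/0.171)³.
(r₁/r₂)³ = (0.3327)³ = 0.03684.
E₂ ≈ 0.04808 N/C.

E ≈ 0.0481 N/C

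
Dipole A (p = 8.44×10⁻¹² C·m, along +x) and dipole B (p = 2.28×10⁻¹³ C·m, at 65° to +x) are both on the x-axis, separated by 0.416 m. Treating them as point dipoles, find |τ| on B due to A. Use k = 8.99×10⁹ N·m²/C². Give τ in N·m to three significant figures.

The second dipole sits on the axis of the first, so the field there is axial: E₁ = 2kp₁/r³ along +x.
E₁ = 2(8.99×10⁹)(8.44×10⁻¹²)/(0.416)³ = 2.108 N/C.
Torque on the second dipole: τ = p₂ E₁ sinθ.
τ = (2.28×10⁻¹³)(2.108)·sin65° = 4.356×10⁻¹³ N·m.

τ ≈ 4.36×10⁻¹³ N·m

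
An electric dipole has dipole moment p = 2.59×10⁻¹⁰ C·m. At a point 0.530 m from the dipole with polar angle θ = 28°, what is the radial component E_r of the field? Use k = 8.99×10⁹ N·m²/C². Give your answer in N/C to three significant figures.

For a dipole, E_r = (2kp cosθ)/r³.
kp/r³ = (8.99×10⁹)(2.59×10⁻¹⁰)/(0.530)³ = 15.64 N/C.
E_r = 2·15.64·cos28° = 27.62 N/C.

E_r ≈ 27.6 N/C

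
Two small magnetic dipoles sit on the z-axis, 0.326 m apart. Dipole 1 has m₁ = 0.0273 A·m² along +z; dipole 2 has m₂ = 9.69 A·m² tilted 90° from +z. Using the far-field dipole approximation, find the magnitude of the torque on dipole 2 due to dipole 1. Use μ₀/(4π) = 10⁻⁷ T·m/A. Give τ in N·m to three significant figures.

Dipole B is on the axis of dipole A, so B₁ there is axial: B₁ = (μ₀/4π)·2m₁/r³ along +z.
B₁ = 2(10⁻⁷)(0.0273)/(0.326)³ = 1.576×10⁻⁷ T.
τ = m₂ B₁ sinθ.
τ = (9.69)(1.576×10⁻⁷)·sin90° = 1.527×10⁻⁶ N·m.

τ ≈ 1.53×10⁻⁶ N·m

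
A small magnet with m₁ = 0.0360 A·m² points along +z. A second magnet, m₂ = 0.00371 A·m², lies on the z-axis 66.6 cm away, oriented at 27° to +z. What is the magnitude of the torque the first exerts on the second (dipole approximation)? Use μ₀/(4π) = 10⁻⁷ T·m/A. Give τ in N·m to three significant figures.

τ ≈ 4.11×10⁻¹¹ N·m

Dipole B is on the axis of dipole A, so B₁ there is axial: B₁ = (μ₀/4π)·2m₁/r³ along +z.
B₁ = 2(10⁻⁷)(0.0360)/(0.666)³ = 2.437×10⁻⁸ T.
τ = m₂ B₁ sinθ.
τ = (0.00371)(2.437×10⁻⁸)·sin27° = 4.105×10⁻¹¹ N·m.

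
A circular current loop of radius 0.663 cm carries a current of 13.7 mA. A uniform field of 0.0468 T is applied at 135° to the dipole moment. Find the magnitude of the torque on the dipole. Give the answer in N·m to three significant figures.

Magnetic moment m = IA = Iπa² = (0.0137)·π·(0.00663)² = 1.892×10⁻⁶ A·m².
Torque on a magnetic dipole: τ = mB sinθ.
τ = (1.892×10⁻⁶)(0.0468)·sin135° = 6.261×10⁻⁸ N·m.

τ ≈ 6.26×10⁻⁸ N·m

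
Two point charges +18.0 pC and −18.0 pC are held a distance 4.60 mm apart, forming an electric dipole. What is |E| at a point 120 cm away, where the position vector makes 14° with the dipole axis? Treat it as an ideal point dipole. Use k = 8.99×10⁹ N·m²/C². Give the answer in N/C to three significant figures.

Dipole moment p = qd = (1.80×10⁻¹¹ C)(0.00460 m) = 8.28×10⁻¹⁴ C·m.
At angle θ the dipole field magnitude is E = (kp/r³)·√(1 + 3cos²θ).
kp/r³ = (8.99×10⁹)(8.28×10⁻¹⁴) / (1.20)³ = 4.308×10⁻⁴ N/C.
√(1 + 3cos²14°) = √(1 + 3·0.9415) = √3.8244 ≈ 1.9556.
E ≈ 4.308×10⁻⁴ × 1.956 = 8.424×10⁻⁴ N/C.

E ≈ 8.42×10⁻⁴ N/C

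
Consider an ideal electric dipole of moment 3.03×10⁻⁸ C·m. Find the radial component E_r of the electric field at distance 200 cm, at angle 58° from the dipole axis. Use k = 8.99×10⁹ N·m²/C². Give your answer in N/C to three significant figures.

For a dipole, E_r = (2kp cosθ)/r³.
kp/r³ = (8.99×10⁹)(3.03×10⁻⁸)/(2.00)³ = 34.05 N/C.
E_r = 2·34.05·cos58° = 36.09 N/C.

E_r ≈ 36.1 N/C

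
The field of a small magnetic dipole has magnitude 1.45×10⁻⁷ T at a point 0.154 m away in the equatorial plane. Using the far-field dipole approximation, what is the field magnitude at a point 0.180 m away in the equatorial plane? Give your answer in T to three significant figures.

B ≈ 9.08×10⁻⁸ T

Dipole fields scale as 1/r³ in the far field; the geometry is the same at both points.
B₂ = B₁ · (r₁/r₂)³ = 1.45×10⁻⁷ · (0.154/0.180)³.
(r₁/r₂)³ = (0.8556)³ = 0.6262.
B₂ ≈ 9.081×10⁻⁸ T.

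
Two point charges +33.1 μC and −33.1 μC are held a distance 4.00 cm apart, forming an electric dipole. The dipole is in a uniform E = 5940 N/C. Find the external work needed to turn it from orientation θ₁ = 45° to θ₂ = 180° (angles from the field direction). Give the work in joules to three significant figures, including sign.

W ≈ 0.0134 J

Dipole moment p = qd = (3.31×10⁻⁵ C)(0.0400 m) = 1.324×10⁻⁶ C·m.
W_ext = ΔU = U(θ₂) − U(θ₁) = −pE cosθ₂ − (−pE cosθ₁) = pE(cosθ₁ − cosθ₂).
W = (1.324×10⁻⁶)(5940)·(cos45° − cos180°) = (0.007865)·(+1.7071) = 0.01343 J.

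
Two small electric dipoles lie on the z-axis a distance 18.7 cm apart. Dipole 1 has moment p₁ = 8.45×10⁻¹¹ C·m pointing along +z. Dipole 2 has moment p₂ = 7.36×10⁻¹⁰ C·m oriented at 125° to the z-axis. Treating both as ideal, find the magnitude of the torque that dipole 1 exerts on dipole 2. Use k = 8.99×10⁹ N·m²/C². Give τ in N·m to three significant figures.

The second dipole sits on the axis of the first, so the field there is axial: E₁ = 2kp₁/r³ along +z.
E₁ = 2(8.99×10⁹)(8.45×10⁻¹¹)/(0.187)³ = 232.3 N/C.
Torque on the second dipole: τ = p₂ E₁ sinθ.
τ = (7.36×10⁻¹⁰)(232.3)·sin125° = 1.401×10⁻⁷ N·m.

τ ≈ 1.40×10⁻⁷ N·m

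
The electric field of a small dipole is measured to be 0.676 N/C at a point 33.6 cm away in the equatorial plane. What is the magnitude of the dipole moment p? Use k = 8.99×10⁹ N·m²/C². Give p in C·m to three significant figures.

p ≈ 2.85×10⁻¹² C·m

In the equatorial plane E = kp/r³, so p = Er³/(k).
p = (0.676)·(0.336)³ / (8.99×10⁹) = 2.852×10⁻¹² C·m.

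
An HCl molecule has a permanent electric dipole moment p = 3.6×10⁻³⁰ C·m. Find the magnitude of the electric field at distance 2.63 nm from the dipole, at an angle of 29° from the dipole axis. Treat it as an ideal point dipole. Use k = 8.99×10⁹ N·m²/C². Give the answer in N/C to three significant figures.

E ≈ 3.23×10⁶ N/C

At angle θ the dipole field magnitude is E = (kp/r³)·√(1 + 3cos²θ).
kp/r³ = (8.99×10⁹)(3.60×10⁻³⁰) / (2.63×10⁻⁹)³ = 1.779×10⁶ N/C.
√(1 + 3cos²29°) = √(1 + 3·0.7650) = √3.2949 ≈ 1.8152.
E ≈ 1.779×10⁶ × 1.815 = 3.229×10⁶ N/C.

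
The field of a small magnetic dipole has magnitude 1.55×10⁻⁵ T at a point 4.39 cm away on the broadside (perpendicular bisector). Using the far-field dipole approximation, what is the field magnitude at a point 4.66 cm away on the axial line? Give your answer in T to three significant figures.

Dipole fields scale as 1/r³ in the far field.
The axial field is twice the equatorial field at the same r, so the geometry factor is 2/1.
B₂ = B₁ · (2/1) · (r₁/r₂)³ = 1.55×10⁻⁵ · 2 · (4.39/4.66)³.
(r₁/r₂)³ = (0.9421)³ = 0.8361.
B₂ ≈ 2.592×10⁻⁵ T.

B ≈ 2.59×10⁻⁵ T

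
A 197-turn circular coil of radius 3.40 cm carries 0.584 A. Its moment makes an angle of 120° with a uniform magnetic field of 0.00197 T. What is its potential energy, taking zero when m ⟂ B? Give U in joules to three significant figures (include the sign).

m = NIA = NIπa² = 197·(0.584)·π·(0.0340)² = 0.4178 A·m².
U = −m·B = −mB cosθ.
U = −(0.4178)(0.00197)·cos120° = 4.115×10⁻⁴ J.

U ≈ 4.12×10⁻⁴ J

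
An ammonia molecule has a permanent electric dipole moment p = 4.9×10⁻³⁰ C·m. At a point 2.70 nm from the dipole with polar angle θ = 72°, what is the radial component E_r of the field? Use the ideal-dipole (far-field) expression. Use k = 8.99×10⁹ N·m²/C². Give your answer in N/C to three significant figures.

E_r ≈ 1.38×10⁶ N/C

For a dipole, E_r = (2kp cosθ)/r³.
kp/r³ = (8.99×10⁹)(4.90×10⁻³⁰)/(2.70×10⁻⁹)³ = 2.238×10⁶ N/C.
E_r = 2·2.238×10⁶·cos72° = 1.383×10⁶ N/C.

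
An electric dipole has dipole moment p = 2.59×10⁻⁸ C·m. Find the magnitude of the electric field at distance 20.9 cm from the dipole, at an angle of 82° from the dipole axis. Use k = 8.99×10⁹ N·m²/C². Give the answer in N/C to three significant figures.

At angle θ the dipole field magnitude is E = (kp/r³)·√(1 + 3cos²θ).
kp/r³ = (8.99×10⁹)(2.59×10⁻⁸) / (0.209)³ = 2.550×10⁴ N/C.
√(1 + 3cos²82°) = √(1 + 3·0.0194) = √1.0581 ≈ 1.0286.
E ≈ 2.550×10⁴ × 1.029 = 2.624×10⁴ N/C.

E ≈ 2.62×10⁴ N/C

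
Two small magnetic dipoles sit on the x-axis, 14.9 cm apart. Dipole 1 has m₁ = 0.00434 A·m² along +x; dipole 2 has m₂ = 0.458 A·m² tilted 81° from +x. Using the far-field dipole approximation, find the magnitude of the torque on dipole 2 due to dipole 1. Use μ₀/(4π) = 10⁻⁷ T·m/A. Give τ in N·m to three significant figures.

Dipole B is on the axis of dipole A, so B₁ there is axial: B₁ = (μ₀/4π)·2m₁/r³ along +x.
B₁ = 2(10⁻⁷)(0.00434)/(0.149)³ = 2.624×10⁻⁷ T.
τ = m₂ B₁ sinθ.
τ = (0.458)(2.624×10⁻⁷)·sin81° = 1.187×10⁻⁷ N·m.

τ ≈ 1.19×10⁻⁷ N·m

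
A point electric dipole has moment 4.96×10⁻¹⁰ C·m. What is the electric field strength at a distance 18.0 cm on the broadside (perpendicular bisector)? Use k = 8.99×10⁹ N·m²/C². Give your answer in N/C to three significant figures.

In the equatorial plane E = kp/r³.
E = (8.99×10⁹)(4.96×10⁻¹⁰) / (0.180)³ = 764.6 N/C.

E ≈ 765 N/C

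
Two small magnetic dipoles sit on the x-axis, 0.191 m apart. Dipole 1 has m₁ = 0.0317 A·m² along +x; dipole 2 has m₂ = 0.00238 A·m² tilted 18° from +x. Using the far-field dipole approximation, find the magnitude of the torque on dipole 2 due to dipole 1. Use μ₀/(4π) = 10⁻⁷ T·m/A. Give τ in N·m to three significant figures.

τ ≈ 6.69×10⁻¹⁰ N·m

Dipole B is on the axis of dipole A, so B₁ there is axial: B₁ = (μ₀/4π)·2m₁/r³ along +x.
B₁ = 2(10⁻⁷)(0.0317)/(0.191)³ = 9.099×10⁻⁷ T.
τ = m₂ B₁ sinθ.
τ = (0.00238)(9.099×10⁻⁷)·sin18° = 6.692×10⁻¹⁰ N·m.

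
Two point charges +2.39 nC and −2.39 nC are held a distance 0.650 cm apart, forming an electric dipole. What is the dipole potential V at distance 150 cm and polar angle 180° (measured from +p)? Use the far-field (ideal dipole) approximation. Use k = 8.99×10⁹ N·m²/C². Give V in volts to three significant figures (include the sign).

Dipole moment p = qd = (2.39×10⁻⁹ C)(0.00650 m) = 1.554×10⁻¹¹ C·m.
The dipole potential is V = kp cosθ / r².
V = (8.99×10⁹)(1.554×10⁻¹¹)·cos180° / (1.50)² = -0.06209 V.

V ≈ -0.0621 V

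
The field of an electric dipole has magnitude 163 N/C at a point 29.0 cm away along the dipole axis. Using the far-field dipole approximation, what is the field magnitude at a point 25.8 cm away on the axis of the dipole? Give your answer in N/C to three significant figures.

Dipole fields scale as 1/r³ in the far field; the geometry is the same at both points.
E₂ = E₁ · (r₁/r₂)³ = 163 · (29.0/25.8)³.
(r₁/r₂)³ = (1.124)³ = 1.42.
E₂ ≈ 231.5 N/C.

E ≈ 231 N/C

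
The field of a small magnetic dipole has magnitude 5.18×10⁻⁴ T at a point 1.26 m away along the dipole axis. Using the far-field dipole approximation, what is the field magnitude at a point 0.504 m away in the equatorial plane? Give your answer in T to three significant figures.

B ≈ 0.00405 T

Dipole fields scale as 1/r³ in the far field.
The axial field is twice the equatorial field at the same r, so the geometry factor is 1/2.
B₂ = B₁ · (1/2) · (r₁/r₂)³ = 5.18×10⁻⁴ · 0.5 · (1.26/0.504)³.
(r₁/r₂)³ = (2.5)³ = 15.62.
B₂ ≈ 0.004047 T.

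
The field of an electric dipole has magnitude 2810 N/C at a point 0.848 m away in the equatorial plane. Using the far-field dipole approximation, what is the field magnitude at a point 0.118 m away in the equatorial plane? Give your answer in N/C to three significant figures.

Dipole fields scale as 1/r³ in the far field; the geometry is the same at both points.
E₂ = E₁ · (r₁/r₂)³ = 2810 · (0.848/0.118)³.
(r₁/r₂)³ = (7.186)³ = 371.1.
E₂ ≈ 1.043×10⁶ N/C.

E ≈ 1.04×10⁶ N/C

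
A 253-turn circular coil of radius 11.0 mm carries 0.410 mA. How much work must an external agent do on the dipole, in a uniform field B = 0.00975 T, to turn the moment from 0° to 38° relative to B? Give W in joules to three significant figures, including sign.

W ≈ 8.15×10⁻⁸ J

m = NIA = NIπa² = 253·(4.10×10⁻⁴)·π·(0.0110)² = 3.943×10⁻⁵ A·m².
W_ext = ΔU = −mB cosθ₂ + mB cosθ₁ = mB(cosθ₁ − cosθ₂).
W = (3.943×10⁻⁵)(0.00975)·(cos0° − cos38°) = (3.844×10⁻⁷)·(+0.2120) = 8.150×10⁻⁸ J.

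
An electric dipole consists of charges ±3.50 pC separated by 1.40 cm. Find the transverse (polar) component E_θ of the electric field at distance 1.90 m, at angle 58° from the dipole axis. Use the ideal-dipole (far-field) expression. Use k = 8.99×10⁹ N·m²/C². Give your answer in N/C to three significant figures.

E_θ ≈ 5.45×10⁻⁵ N/C

Dipole moment p = qd = (3.50×10⁻¹² C)(0.0140 m) = 4.90×10⁻¹⁴ C·m.
For a dipole, E_θ = (kp sinθ)/r³.
kp/r³ = (8.99×10⁹)(4.90×10⁻¹⁴)/(1.90)³ = 6.422×10⁻⁵ N/C.
E_θ = 6.422×10⁻⁵·sin58° = 5.446×10⁻⁵ N/C.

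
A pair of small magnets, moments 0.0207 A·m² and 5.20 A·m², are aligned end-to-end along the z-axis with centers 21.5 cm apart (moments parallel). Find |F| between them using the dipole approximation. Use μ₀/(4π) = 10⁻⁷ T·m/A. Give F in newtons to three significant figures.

F ≈ 3.02×10⁻⁵ N

On-axis B of dipole 1: B = (μ₀/4π)·2m₁/r³. Force on dipole 2: F = m₂·dB/dr.
dB/dr = −(μ₀/4π)·6m₁/r⁴, so |F| = (μ₀/4π)·6m₁m₂/r⁴.
F = 6(10⁻⁷)(0.0207)(5.20)/(0.215)⁴ = 3.023×10⁻⁵ N.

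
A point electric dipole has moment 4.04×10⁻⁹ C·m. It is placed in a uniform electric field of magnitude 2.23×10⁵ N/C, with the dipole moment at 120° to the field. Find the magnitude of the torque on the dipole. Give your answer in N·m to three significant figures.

τ ≈ 7.80×10⁻⁴ N·m

Torque on an electric dipole: τ = pE sinθ.
τ = (4.04×10⁻⁹)(2.23×10⁵)·sin120° = 7.802×10⁻⁴ N·m.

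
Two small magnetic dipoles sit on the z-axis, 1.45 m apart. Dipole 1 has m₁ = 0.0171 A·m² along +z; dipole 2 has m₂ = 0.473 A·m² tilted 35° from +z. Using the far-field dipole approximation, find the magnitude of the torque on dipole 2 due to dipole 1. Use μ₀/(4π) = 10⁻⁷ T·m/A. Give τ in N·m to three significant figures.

τ ≈ 3.04×10⁻¹⁰ N·m

Dipole B is on the axis of dipole A, so B₁ there is axial: B₁ = (μ₀/4π)·2m₁/r³ along +z.
B₁ = 2(10⁻⁷)(0.0171)/(1.45)³ = 1.122×10⁻⁹ T.
τ = m₂ B₁ sinθ.
τ = (0.473)(1.122×10⁻⁹)·sin35° = 3.044×10⁻¹⁰ N·m.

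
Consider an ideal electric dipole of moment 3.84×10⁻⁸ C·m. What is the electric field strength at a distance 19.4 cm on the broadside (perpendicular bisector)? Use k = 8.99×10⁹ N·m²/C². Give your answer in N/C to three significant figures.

In the equatorial plane E = kp/r³.
E = (8.99×10⁹)(3.84×10⁻⁸) / (0.194)³ = 4.728×10⁴ N/C.

E ≈ 4.73×10⁴ N/C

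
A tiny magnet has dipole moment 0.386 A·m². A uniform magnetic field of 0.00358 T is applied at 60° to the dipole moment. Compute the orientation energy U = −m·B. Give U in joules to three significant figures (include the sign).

U ≈ -6.91×10⁻⁴ J

U = −m·B = −mB cosθ.
U = −(0.386)(0.00358)·cos60° = -6.909×10⁻⁴ J.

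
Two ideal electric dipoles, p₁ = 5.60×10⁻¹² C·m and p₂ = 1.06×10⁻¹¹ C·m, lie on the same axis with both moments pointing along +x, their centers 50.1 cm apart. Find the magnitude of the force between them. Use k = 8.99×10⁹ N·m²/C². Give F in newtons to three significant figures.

On-axis field of dipole 1 at distance r: E = 2kp₁/r³. Force on dipole 2 is F = p₂·dE/dr (gradient along axis).
dE/dr = −6kp₁/r⁴, so |F| = 6kp₁p₂/r⁴ (attractive for aligned moments).
F = 6(8.99×10⁹)(5.60×10⁻¹²)(1.06×10⁻¹¹)/(0.501)⁴ = 5.082×10⁻¹¹ N.

F ≈ 5.08×10⁻¹¹ N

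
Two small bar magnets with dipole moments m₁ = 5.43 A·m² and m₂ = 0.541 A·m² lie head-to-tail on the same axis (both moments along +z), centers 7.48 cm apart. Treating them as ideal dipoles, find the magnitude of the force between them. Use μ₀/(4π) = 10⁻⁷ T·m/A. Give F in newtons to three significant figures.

F ≈ 0.0563 N

On-axis B of dipole 1: B = (μ₀/4π)·2m₁/r³. Force on dipole 2: F = m₂·dB/dr.
dB/dr = −(μ₀/4π)·6m₁/r⁴, so |F| = (μ₀/4π)·6m₁m₂/r⁴.
F = 6(10⁻⁷)(5.43)(0.541)/(0.0748)⁴ = 0.05630 N.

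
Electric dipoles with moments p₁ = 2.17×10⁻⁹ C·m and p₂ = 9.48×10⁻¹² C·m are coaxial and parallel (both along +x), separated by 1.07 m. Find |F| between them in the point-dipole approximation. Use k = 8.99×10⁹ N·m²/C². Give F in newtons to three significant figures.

On-axis field of dipole 1 at distance r: E = 2kp₁/r³. Force on dipole 2 is F = p₂·dE/dr (gradient along axis).
dE/dr = −6kp₁/r⁴, so |F| = 6kp₁p₂/r⁴ (attractive for aligned moments).
F = 6(8.99×10⁹)(2.17×10⁻⁹)(9.48×10⁻¹²)/(1.07)⁴ = 8.465×10⁻¹⁰ N.

F ≈ 8.47×10⁻¹⁰ N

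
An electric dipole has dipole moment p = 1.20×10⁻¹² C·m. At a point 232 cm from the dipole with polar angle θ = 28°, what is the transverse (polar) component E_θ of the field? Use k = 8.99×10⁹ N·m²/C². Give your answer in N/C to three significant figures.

E_θ ≈ 4.06×10⁻⁴ N/C

For a dipole, E_θ = (kp sinθ)/r³.
kp/r³ = (8.99×10⁹)(1.20×10⁻¹²)/(2.32)³ = 8.639×10⁻⁴ N/C.
E_θ = 8.639×10⁻⁴·sin28° = 4.056×10⁻⁴ N/C.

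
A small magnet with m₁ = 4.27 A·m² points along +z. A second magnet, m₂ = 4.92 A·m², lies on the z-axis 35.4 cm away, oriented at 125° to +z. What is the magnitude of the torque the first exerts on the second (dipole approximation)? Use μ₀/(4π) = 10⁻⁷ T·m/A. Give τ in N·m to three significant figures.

τ ≈ 7.76×10⁻⁵ N·m

Dipole B is on the axis of dipole A, so B₁ there is axial: B₁ = (μ₀/4π)·2m₁/r³ along +z.
B₁ = 2(10⁻⁷)(4.27)/(0.354)³ = 1.925×10⁻⁵ T.
τ = m₂ B₁ sinθ.
τ = (4.92)(1.925×10⁻⁵)·sin125° = 7.758×10⁻⁵ N·m.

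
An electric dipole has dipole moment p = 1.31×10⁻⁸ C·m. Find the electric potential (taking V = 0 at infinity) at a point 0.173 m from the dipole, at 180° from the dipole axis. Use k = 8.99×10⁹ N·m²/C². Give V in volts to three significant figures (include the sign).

The dipole potential is V = kp cosθ / r².
V = (8.99×10⁹)(1.31×10⁻⁸)·cos180° / (0.173)² = -3935 V.

V ≈ -3930 V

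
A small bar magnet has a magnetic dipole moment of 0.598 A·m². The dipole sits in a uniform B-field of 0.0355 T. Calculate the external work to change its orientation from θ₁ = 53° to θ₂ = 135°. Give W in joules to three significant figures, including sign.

W ≈ 0.0278 J

W_ext = ΔU = −mB cosθ₂ + mB cosθ₁ = mB(cosθ₁ − cosθ₂).
W = (0.598)(0.0355)·(cos53° − cos135°) = (0.02123)·(+1.3089) = 0.02779 J.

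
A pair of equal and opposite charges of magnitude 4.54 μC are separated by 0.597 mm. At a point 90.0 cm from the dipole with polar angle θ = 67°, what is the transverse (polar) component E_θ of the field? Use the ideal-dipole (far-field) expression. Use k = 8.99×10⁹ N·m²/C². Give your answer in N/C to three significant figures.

E_θ ≈ 30.8 N/C

Dipole moment p = qd = (4.54×10⁻⁶ C)(5.97×10⁻⁴ m) = 2.71×10⁻⁹ C·m.
For a dipole, E_θ = (kp sinθ)/r³.
kp/r³ = (8.99×10⁹)(2.71×10⁻⁹)/(0.900)³ = 33.42 N/C.
E_θ = 33.42·sin67° = 30.76 N/C.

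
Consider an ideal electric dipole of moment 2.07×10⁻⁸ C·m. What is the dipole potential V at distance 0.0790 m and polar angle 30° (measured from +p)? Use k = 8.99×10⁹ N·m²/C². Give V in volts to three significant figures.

V ≈ 2.58×10⁴ V

The dipole potential is V = kp cosθ / r².
V = (8.99×10⁹)(2.07×10⁻⁸)·cos30° / (0.0790)² = 2.582×10⁴ V.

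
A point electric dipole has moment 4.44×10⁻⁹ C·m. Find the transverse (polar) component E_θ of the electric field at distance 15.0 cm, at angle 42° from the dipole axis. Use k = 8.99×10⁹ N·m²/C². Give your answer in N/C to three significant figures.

E_θ ≈ 7910 N/C

For a dipole, E_θ = (kp sinθ)/r³.
kp/r³ = (8.99×10⁹)(4.44×10⁻⁹)/(0.150)³ = 1.183×10⁴ N/C.
E_θ = 1.183×10⁴·sin42° = 7914 N/C.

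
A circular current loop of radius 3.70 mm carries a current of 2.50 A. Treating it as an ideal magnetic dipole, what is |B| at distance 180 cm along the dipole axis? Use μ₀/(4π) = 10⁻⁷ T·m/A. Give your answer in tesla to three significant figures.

B ≈ 3.69×10⁻¹² T

Magnetic moment m = IA = Iπa² = (2.50)·π·(0.00370)² = 1.075×10⁻⁴ A·m².
On axis B = (μ₀/4π)·2m/r³.
B = 2·(10⁻⁷)·(1.075×10⁻⁴) / (1.80)³ = 3.687×10⁻¹² T.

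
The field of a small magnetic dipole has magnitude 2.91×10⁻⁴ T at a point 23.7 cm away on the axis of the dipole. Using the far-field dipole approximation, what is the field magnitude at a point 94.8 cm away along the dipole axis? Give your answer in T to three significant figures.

Dipole fields scale as 1/r³ in the far field; the geometry is the same at both points.
B₂ = B₁ · (r₁/r₂)³ = 2.91×10⁻⁴ · (23.7/94.8)³.
(r₁/r₂)³ = (0.25)³ = 0.01562.
B₂ ≈ 4.547×10⁻⁶ T.

B ≈ 4.55×10⁻⁶ T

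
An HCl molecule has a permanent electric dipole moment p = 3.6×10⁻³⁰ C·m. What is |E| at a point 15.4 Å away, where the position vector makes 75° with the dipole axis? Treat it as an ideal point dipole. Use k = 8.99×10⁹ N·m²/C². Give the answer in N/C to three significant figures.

E ≈ 9.71×10⁶ N/C

At angle θ the dipole field magnitude is E = (kp/r³)·√(1 + 3cos²θ).
kp/r³ = (8.99×10⁹)(3.60×10⁻³⁰) / (1.54×10⁻⁹)³ = 8.861×10⁶ N/C.
√(1 + 3cos²75°) = √(1 + 3·0.0670) = √1.2010 ≈ 1.0959.
E ≈ 8.861×10⁶ × 1.096 = 9.711×10⁶ N/C.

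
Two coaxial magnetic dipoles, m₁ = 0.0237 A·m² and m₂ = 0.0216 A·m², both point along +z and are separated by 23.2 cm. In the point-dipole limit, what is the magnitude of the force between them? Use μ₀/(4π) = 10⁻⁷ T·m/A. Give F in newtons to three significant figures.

F ≈ 1.06×10⁻⁷ N

On-axis B of dipole 1: B = (μ₀/4π)·2m₁/r³. Force on dipole 2: F = m₂·dB/dr.
dB/dr = −(μ₀/4π)·6m₁/r⁴, so |F| = (μ₀/4π)·6m₁m₂/r⁴.
F = 6(10⁻⁷)(0.0237)(0.0216)/(0.232)⁴ = 1.060×10⁻⁷ N.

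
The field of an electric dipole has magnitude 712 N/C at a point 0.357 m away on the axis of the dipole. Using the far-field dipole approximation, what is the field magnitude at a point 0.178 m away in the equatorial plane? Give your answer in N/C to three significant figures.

E ≈ 2870 N/C

Dipole fields scale as 1/r³ in the far field.
The axial field is twice the equatorial field at the same r, so the geometry factor is 1/2.
E₂ = E₁ · (1/2) · (r₁/r₂)³ = 712 · 0.5 · (0.357/0.178)³.
(r₁/r₂)³ = (2.006)³ = 8.068.
E₂ ≈ 2872 N/C.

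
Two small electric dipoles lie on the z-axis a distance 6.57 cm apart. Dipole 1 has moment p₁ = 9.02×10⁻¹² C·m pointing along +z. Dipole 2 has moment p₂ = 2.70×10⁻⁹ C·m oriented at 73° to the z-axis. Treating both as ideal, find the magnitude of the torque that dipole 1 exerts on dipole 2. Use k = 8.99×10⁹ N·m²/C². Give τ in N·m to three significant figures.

The second dipole sits on the axis of the first, so the field there is axial: E₁ = 2kp₁/r³ along +z.
E₁ = 2(8.99×10⁹)(9.02×10⁻¹²)/(0.0657)³ = 571.9 N/C.
Torque on the second dipole: τ = p₂ E₁ sinθ.
τ = (2.70×10⁻⁹)(571.9)·sin73° = 1.477×10⁻⁶ N·m.

τ ≈ 1.48×10⁻⁶ N·m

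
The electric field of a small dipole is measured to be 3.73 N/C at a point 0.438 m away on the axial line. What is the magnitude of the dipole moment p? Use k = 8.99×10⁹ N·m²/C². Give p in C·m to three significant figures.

p ≈ 1.74×10⁻¹¹ C·m

On axis E = 2kp/r³, so p = Er³/(2k).
p = (3.73)·(0.438)³ / (2·8.99×10⁹) = 1.743×10⁻¹¹ C·m.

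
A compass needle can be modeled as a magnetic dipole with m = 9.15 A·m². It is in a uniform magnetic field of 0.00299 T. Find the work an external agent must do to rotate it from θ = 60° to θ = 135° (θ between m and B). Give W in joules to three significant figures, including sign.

W_ext = ΔU = −mB cosθ₂ + mB cosθ₁ = mB(cosθ₁ − cosθ₂).
W = (9.15)(0.00299)·(cos60° − cos135°) = (0.02736)·(+1.2071) = 0.03302 J.

W ≈ 0.0330 J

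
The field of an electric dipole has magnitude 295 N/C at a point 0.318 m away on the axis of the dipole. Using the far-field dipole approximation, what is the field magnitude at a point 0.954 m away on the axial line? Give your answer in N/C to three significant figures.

Dipole fields scale as 1/r³ in the far field; the geometry is the same at both points.
E₂ = E₁ · (r₁/r₂)³ = 295 · (0.318/0.954)³.
(r₁/r₂)³ = (0.3333)³ = 0.03704.
E₂ ≈ 10.93 N/C.

E ≈ 10.9 N/C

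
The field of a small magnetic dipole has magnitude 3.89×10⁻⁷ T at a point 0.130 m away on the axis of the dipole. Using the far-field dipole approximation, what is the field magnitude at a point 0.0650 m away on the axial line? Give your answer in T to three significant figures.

Dipole fields scale as 1/r³ in the far field; the geometry is the same at both points.
B₂ = B₁ · (r₁/r₂)³ = 3.89×10⁻⁷ · (0.130/0.0650)³.
(r₁/r₂)³ = (2)³ = 8.
B₂ ≈ 3.112×10⁻⁶ T.

B ≈ 3.11×10⁻⁶ T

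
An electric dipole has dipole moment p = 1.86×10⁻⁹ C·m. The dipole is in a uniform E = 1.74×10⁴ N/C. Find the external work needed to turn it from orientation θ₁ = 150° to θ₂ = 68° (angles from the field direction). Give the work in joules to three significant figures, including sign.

W ≈ -4.02×10⁻⁵ J

W_ext = ΔU = U(θ₂) − U(θ₁) = −pE cosθ₂ − (−pE cosθ₁) = pE(cosθ₁ − cosθ₂).
W = (1.86×10⁻⁹)(1.74×10⁴)·(cos150° − cos68°) = (3.236×10⁻⁵)·(-1.2406) = -4.015×10⁻⁵ J.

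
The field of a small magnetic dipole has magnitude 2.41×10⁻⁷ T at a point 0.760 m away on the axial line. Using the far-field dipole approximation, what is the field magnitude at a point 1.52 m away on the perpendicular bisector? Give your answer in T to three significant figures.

Dipole fields scale as 1/r³ in the far field.
The axial field is twice the equatorial field at the same r, so the geometry factor is 1/2.
B₂ = B₁ · (1/2) · (r₁/r₂)³ = 2.41×10⁻⁷ · 0.5 · (0.760/1.52)³.
(r₁/r₂)³ = (0.5)³ = 0.125.
B₂ ≈ 1.506×10⁻⁸ T.

B ≈ 1.51×10⁻⁸ T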